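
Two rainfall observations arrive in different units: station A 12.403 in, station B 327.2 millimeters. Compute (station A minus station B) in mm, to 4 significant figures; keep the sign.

-12.16 mm

station A: 12.403 in = 315.0362 mm.
Difference: 315.0362 − 327.2000 = -12.16 mm.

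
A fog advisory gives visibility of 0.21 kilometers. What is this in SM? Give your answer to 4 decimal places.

1 km = 0.621371 SM, so 0.21 × 0.621371 = 0.1305 SM.

0.1305 SM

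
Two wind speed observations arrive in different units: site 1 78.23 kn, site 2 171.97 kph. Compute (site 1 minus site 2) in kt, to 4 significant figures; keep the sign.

site 2: 171.97 km/h = 92.8564 kt.
Difference: 78.2300 − 92.8564 = -14.63 kt.

-14.63 kt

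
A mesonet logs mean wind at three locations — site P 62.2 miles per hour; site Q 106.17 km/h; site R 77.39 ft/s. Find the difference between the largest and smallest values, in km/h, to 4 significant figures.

21.25 km/h

site P: 62.2 mph = 100.1012 km/h.
site R: 77.39 ft/s = 84.9185 km/h.
Spread: 106.1700 − 84.9185 = 21.25 km/h.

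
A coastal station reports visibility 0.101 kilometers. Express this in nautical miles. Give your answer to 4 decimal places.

0.0545 nmi

1 km = 0.539957 nmi, so 0.101 × 0.539957 = 0.0545 nmi.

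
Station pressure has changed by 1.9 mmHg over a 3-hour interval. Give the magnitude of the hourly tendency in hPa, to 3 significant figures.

1.9 mmHg / 3 h × 1.33322 hPa/mmHg = 0.844 hPa/h.

0.844 hPa per hour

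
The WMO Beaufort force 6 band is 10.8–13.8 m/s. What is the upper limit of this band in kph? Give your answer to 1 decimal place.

10.8–13.8 m/s × 3.6 = 38.9–49.7 km/h.

49.7 km/h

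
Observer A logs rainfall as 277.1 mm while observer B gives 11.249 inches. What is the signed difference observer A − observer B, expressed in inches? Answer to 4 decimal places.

-0.3396 in

observer A: 277.1 mm = 10.909449 in.
Difference: 10.909449 − 11.249000 = -0.3396 in.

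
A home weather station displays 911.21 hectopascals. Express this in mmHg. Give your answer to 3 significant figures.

1 hPa = 0.750062 mmHg, so 911.21 × 0.750062 = 683 mmHg.

683 mmHg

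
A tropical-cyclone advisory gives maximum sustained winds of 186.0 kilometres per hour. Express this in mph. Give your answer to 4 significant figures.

1 km/h = 0.621371 mph, so 186.0 × 0.621371 = 115.6 mph.

115.6 mph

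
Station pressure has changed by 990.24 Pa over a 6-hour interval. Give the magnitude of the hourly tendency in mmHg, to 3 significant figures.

990.24 Pa / 6 h × 0.00750062 mmHg/Pa = 1.24 mmHg/h.

1.24 mmHg per hour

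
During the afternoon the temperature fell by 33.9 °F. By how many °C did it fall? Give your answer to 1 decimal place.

18.8 °C

For a temperature change the 32° offset cancels: Δ°C = 33.9 × 0.5556 = 18.8 °C.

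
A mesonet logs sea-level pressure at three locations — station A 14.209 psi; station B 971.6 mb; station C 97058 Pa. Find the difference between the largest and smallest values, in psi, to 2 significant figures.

station B: 971.6 mb = 14.0919 psi.
station C: 97058 Pa = 14.0771 psi.
Spread: 14.2090 − 14.0771 = 0.13 psi.

0.13 psi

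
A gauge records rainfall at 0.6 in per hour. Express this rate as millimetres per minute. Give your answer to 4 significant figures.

0.2540 mm/minute

0.6 in/hour × 25.4 mm/in × 0.0166667 hour/minute = 0.2540 mm/minute.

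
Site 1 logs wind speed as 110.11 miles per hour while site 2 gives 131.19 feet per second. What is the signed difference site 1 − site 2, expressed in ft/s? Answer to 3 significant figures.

30.3 ft/s

site 1: 110.11 mph = 161.495 ft/s.
Difference: 161.495 − 131.190 = 30.3 ft/s.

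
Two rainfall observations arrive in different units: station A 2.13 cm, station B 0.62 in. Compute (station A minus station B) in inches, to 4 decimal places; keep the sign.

station A: 2.13 cm = 0.838583 in.
Difference: 0.838583 − 0.620000 = 0.2186 in.

0.2186 in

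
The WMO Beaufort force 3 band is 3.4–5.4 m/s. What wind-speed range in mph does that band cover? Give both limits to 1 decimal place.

7.6 to 12.1 mph

3.4–5.4 m/s × 2.237 = 7.6–12.1 mph.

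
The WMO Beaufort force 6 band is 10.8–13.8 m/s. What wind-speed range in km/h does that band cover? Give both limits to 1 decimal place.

38.9 to 49.7 km/h

10.8–13.8 m/s × 3.6 = 38.9–49.7 km/h.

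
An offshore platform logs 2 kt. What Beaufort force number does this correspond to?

2 kt lies in the Beaufort 1 band (light air, 1–3 kt).

Beaufort force 1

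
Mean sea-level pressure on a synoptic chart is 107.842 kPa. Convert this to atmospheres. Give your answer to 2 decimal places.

1 kPa = 0.00986923 atm, so 107.842 × 0.00986923 = 1.06 atm.

1.06 atm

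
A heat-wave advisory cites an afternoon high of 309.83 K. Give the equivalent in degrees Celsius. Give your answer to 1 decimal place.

36.7 °C

°C = 309.83 − 273.15 = 36.7 °C.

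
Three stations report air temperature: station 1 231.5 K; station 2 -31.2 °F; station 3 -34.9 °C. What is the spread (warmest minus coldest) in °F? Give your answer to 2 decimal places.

12.15 °F

station 1: 231.5 K = -41.650 °C.
station 2: -31.2 °F = -35.111 °C.
Spread: (-34.900) − (-41.650) = 6.750 °C = 12.15 °F.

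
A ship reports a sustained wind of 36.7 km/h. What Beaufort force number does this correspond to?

36.7 km/h = 10.2 m/s, which is Beaufort 5 (fresh breeze, 8.0–10.7 m/s).

Beaufort force 5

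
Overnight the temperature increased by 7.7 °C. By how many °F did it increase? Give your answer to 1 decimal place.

A change of 1 °C equals a change of 1.8 °F: Δ°F = 7.7 × 1.8 = 13.9 °F.

13.9 °F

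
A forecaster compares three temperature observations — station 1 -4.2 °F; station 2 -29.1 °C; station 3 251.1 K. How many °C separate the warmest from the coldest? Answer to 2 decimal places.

station 1: -4.2 °F = -20.111 °C.
station 3: 251.1 K = -22.050 °C.
Spread: (-20.111) − (-29.100) = 8.989 °C.

8.99 °C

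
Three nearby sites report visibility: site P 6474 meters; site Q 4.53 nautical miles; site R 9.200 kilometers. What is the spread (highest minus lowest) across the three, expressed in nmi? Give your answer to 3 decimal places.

1.472 nmi

site P: 6474 m = 3.49568 nmi.
site R: 9.200 km = 4.96760 nmi.
Spread: 4.96760 − 3.49568 = 1.472 nmi.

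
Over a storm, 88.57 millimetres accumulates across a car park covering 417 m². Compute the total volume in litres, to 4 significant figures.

36930 litres

1 mm over 1 m² is 1 L, so volume = 88.57 × 417 = 36933.69 L ≈ 36930 L.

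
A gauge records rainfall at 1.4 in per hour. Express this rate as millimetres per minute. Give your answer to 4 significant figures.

0.5927 mm/minute

1.4 in/hour × 25.4 mm/in × 0.0166667 hour/minute = 0.5927 mm/minute.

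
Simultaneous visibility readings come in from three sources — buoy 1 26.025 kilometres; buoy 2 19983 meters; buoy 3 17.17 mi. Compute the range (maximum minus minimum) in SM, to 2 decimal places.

4.75 SM

buoy 1: 26.025 km = 16.1712 SM.
buoy 2: 19983 m = 12.4169 SM.
Spread: 17.1700 − 12.4169 = 4.75 SM.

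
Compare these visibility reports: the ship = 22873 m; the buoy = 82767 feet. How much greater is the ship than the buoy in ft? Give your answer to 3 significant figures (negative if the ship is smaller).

the ship: 22873 m = 75042.65 ft.
Difference: 75042.65 − 82767.00 = -7720 ft.

-7720 ft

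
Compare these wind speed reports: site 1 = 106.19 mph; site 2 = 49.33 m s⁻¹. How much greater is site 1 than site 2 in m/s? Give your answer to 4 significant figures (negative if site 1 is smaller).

site 1: 106.19 mph = 47.47118 m/s.
Difference: 47.47118 − 49.33000 = -1.859 m/s.

-1.859 m/s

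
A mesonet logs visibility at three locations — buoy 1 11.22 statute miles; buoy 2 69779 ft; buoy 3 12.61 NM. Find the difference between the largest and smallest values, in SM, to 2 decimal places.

buoy 2: 69779 ft = 13.2157 SM.
buoy 3: 12.61 nmi = 14.5113 SM.
Spread: 14.5113 − 11.2200 = 3.29 SM.

3.29 SM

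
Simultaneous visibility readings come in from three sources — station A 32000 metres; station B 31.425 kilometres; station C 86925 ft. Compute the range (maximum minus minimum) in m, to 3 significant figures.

station B: 31.425 km = 31425.00 m.
station C: 86925 ft = 26494.74 m.
Spread: 32000.00 − 26494.74 = 5510 m.

5510 m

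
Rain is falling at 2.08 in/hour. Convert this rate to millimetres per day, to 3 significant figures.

2.08 in/hour × 25.4 mm/in × 24 hour/day = 1270 mm/day.

1270 mm/day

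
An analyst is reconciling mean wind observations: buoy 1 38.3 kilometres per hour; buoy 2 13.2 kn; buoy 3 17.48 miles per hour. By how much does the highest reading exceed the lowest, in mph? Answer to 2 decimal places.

8.61 mph

buoy 1: 38.3 km/h = 23.7985 mph.
buoy 2: 13.2 kt = 15.1903 mph.
Spread: 23.7985 − 15.1903 = 8.61 mph.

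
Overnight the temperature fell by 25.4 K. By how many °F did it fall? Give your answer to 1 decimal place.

45.7 °F

For a temperature change the 32° offset cancels: Δ°F = 25.4 × 1.8 = 45.7 °F.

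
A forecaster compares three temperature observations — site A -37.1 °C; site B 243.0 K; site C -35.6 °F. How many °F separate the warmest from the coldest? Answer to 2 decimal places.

13.33 °F

site B: 243.0 K = -30.150 °C.
site C: -35.6 °F = -37.556 °C.
Spread: (-30.150) − (-37.556) = 7.406 °C = 13.33 °F.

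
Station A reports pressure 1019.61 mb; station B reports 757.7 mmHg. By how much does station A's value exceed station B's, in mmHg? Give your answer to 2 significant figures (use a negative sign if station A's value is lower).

station A: 1019.61 mb = 764.770 mmHg.
Difference: 764.770 − 757.700 = 7.1 mmHg.

7.1 mmHg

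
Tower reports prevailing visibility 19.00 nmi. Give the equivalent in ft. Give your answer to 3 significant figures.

1 nmi = 6076.12 ft, so 19.00 × 6076.12 = 115000 ft.

115000 ft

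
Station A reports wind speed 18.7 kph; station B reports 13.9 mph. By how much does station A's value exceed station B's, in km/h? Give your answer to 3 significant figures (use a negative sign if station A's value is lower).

-3.67 km/h

station B: 13.9 mph = 22.3699 km/h.
Difference: 18.7000 − 22.3699 = -3.67 km/h.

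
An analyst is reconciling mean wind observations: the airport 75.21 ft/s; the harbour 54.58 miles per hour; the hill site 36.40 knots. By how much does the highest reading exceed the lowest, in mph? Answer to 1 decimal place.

12.7 mph

the airport: 75.21 ft/s = 51.280 mph.
the hill site: 36.40 kt = 41.888 mph.
Spread: 54.580 − 41.888 = 12.7 mph.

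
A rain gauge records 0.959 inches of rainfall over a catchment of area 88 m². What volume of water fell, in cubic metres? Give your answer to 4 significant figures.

Depth: 0.959 in × 25.4 = 24.3586 mm.
1 mm over 1 m² is 1 L, so volume = 24.3586 × 88 = 2143.5568 L = 2.144 m³.

2.144 cubic metres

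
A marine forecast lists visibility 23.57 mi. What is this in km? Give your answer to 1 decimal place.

1 SM = 1.60934 km, so 23.57 × 1.60934 = 37.9 km.

37.9 km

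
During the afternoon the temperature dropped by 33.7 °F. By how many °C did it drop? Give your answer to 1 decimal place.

18.7 °C

For a temperature change the 32° offset cancels: Δ°C = 33.7 × 0.5556 = 18.7 °C.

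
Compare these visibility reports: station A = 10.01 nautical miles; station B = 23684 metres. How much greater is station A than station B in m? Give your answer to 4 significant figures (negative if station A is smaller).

-5145 m

station A: 10.01 nmi = 18538.52 m.
Difference: 18538.52 − 23684.00 = -5145 m.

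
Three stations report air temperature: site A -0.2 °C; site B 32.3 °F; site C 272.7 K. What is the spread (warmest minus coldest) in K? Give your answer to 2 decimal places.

0.62 K

site B: 32.3 °F = 0.167 °C.
site C: 272.7 K = -0.450 °C.
Spread: 0.167 − (-0.450) = 0.617 °C.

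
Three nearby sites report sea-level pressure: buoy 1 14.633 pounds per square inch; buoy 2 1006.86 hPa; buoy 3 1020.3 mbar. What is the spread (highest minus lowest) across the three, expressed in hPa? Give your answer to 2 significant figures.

buoy 1: 14.633 psi = 1008.91 hPa.
buoy 3: 1020.3 mb = 1020.30 hPa.
Spread: 1020.30 − 1006.86 = 13 hPa.

13 hPa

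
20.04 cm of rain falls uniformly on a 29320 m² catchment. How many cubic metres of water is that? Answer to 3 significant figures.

Depth: 20.04 cm × 10 = 200.4 mm.
1 mm over 1 m² is 1 L, so volume = 200.4 × 29320 = 5875728 L = 5880 m³.

5880 cubic metres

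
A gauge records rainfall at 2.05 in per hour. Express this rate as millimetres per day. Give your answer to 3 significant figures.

2.05 in/hour × 25.4 mm/in × 24 hour/day = 1250 mm/day.

1250 mm/day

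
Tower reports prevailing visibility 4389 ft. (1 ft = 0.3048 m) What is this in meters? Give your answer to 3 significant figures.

1 ft = 0.3048 m, so 4389 × 0.3048 = 1340 m.

1340 m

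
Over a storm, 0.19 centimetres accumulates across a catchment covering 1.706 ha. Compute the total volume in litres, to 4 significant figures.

Depth: 0.19 cm × 10 = 1.9 mm.
Area: 1.706 ha = 17060 m².
1 mm over 1 m² is 1 L, so volume = 1.9 × 17060 = 32414 L ≈ 32410 L.

32410 litres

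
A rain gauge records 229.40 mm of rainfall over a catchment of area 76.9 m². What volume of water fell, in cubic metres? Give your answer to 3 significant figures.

1 mm over 1 m² is 1 L, so volume = 229.4 × 76.9 = 17640.86 L = 17.6 m³.

17.6 cubic metres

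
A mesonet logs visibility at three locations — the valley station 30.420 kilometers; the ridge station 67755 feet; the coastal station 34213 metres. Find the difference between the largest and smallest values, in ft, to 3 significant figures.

44500 ft

the valley station: 30.420 km = 99803.15 ft.
the coastal station: 34213 m = 112247.38 ft.
Spread: 112247.38 − 67755.00 = 44500 ft.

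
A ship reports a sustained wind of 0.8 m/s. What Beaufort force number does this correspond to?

Beaufort force 1

0.8 m/s lies in the Beaufort 1 band (light air, 0.3–1.5 m/s).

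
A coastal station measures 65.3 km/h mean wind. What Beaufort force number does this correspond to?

Beaufort force 8

65.3 km/h = 18.1 m/s, which is Beaufort 8 (gale, 17.2–20.7 m/s).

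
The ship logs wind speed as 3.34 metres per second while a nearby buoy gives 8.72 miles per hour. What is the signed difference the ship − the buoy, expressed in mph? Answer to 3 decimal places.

the ship: 3.34 m/s = 7.47137 mph.
Difference: 7.47137 − 8.72000 = -1.249 mph.

-1.249 mph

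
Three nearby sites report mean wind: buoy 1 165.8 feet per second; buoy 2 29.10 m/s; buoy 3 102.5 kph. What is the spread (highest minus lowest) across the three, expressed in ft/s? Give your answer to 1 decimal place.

buoy 2: 29.10 m/s = 95.472 ft/s.
buoy 3: 102.5 km/h = 93.413 ft/s.
Spread: 165.800 − 93.413 = 72.4 ft/s.

72.4 ft/s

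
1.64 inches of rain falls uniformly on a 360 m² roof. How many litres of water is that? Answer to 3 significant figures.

Depth: 1.64 in × 25.4 = 41.656 mm.
1 mm over 1 m² is 1 L, so volume = 41.656 × 360 = 14996.16 L ≈ 15000 L.

15000 litres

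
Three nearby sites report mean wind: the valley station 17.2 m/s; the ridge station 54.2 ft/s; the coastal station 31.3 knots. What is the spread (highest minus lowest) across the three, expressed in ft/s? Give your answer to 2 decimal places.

the valley station: 17.2 m/s = 56.4304 ft/s.
the coastal station: 31.3 kt = 52.8284 ft/s.
Spread: 56.4304 − 52.8284 = 3.60 ft/s.

3.60 ft/s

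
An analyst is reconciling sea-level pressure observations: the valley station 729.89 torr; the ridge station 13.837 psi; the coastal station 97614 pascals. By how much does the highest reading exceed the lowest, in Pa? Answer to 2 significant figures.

the valley station: 729.89 mmHg = 97310.68 Pa.
the ridge station: 13.837 psi = 95402.76 Pa.
Spread: 97614.00 − 95402.76 = 2200 Pa.

2200 Pa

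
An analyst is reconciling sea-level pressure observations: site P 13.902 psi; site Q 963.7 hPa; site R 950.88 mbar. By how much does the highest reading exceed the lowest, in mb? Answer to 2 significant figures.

site P: 13.902 psi = 958.51 mb.
site Q: 963.7 hPa = 963.70 mb.
Spread: 963.70 − 950.88 = 13 mb.

13 mb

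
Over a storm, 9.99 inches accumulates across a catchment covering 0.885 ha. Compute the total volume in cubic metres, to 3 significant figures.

Depth: 9.99 in × 25.4 = 253.746 mm.
Area: 0.885 ha = 8850 m².
1 mm over 1 m² is 1 L, so volume = 253.746 × 8850 = 2245652.1 L = 2250 m³.

2250 cubic metres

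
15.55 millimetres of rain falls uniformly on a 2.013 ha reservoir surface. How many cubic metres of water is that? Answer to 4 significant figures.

Area: 2.013 ha = 20130 m².
1 mm over 1 m² is 1 L, so volume = 15.55 × 20130 = 313021.5 L = 313.0 m³.

313.0 cubic metres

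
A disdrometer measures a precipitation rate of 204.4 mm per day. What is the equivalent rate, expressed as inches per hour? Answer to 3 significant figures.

0.335 in/hour

204.4 mm/day × 0.0393701 in/mm × 0.0416667 day/hour = 0.335 in/hour.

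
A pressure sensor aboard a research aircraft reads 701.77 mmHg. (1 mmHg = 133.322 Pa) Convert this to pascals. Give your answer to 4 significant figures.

1 mmHg = 133.322 Pa, so 701.77 × 133.322 = 93560 Pa.

93560 Pa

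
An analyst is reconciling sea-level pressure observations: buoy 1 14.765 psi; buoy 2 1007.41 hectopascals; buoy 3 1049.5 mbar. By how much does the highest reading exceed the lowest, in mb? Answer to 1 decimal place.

42.1 mb

buoy 1: 14.765 psi = 1018.011 mb.
buoy 2: 1007.41 hPa = 1007.410 mb.
Spread: 1049.500 − 1007.410 = 42.1 mb.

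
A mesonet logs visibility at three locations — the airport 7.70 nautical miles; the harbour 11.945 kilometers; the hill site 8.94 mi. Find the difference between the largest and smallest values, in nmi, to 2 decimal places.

1.32 nmi

the harbour: 11.945 km = 6.4498 nmi.
the hill site: 8.94 SM = 7.7686 nmi.
Spread: 7.7686 − 6.4498 = 1.32 nmi.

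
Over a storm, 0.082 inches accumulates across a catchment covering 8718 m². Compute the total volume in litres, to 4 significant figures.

Depth: 0.082 in × 25.4 = 2.0828 mm.
1 mm over 1 m² is 1 L, so volume = 2.0828 × 8718 = 18157.85 L ≈ 18160 L.

18160 litres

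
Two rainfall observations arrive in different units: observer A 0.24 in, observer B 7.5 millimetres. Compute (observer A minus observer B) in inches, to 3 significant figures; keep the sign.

observer B: 7.5 mm = 0.295276 in.
Difference: 0.240000 − 0.295276 = -0.0553 in.

-0.0553 in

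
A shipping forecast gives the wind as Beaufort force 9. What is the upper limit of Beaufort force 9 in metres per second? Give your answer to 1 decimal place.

24.4 m/s

Beaufort 9 (strong gale) spans 20.8–24.4 m/s.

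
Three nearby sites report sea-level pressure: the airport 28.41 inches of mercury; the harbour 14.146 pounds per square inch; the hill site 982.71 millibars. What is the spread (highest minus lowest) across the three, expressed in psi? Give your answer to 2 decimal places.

0.30 psi

the airport: 28.41 inHg = 13.9537 psi.
the hill site: 982.71 mb = 14.2530 psi.
Spread: 14.2530 − 13.9537 = 0.30 psi.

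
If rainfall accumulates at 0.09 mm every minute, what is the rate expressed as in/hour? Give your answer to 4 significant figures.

0.09 mm/minute × 0.0393701 in/mm × 60 minute/hour = 0.2126 in/hour.

0.2126 in/hour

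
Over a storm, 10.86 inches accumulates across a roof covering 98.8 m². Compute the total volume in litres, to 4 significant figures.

27250 litres

Depth: 10.86 in × 25.4 = 275.844 mm.
1 mm over 1 m² is 1 L, so volume = 275.844 × 98.8 = 27253.387 L ≈ 27250 L.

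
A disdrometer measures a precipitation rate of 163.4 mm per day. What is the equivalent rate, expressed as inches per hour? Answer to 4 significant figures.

0.2680 in/hour

163.4 mm/day × 0.0393701 in/mm × 0.0416667 day/hour = 0.2680 in/hour.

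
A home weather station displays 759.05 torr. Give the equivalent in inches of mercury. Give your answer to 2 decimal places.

29.88 inHg

1 mmHg = 0.0393701 inHg, so 759.05 × 0.0393701 = 29.88 inHg.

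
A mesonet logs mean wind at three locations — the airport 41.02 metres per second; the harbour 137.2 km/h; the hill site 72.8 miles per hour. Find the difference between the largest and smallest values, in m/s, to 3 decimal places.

8.475 m/s

the harbour: 137.2 km/h = 38.11111 m/s.
the hill site: 72.8 mph = 32.54451 m/s.
Spread: 41.02000 − 32.54451 = 8.475 m/s.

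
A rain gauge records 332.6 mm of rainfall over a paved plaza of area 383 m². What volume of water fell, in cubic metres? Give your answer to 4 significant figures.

1 mm over 1 m² is 1 L, so volume = 332.6 × 383 = 127385.8 L = 127.4 m³.

127.4 cubic metres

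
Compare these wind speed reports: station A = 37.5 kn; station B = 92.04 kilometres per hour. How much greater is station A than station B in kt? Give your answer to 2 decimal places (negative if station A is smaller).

station B: 92.04 km/h = 49.6976 kt.
Difference: 37.5000 − 49.6976 = -12.20 kt.

-12.20 kt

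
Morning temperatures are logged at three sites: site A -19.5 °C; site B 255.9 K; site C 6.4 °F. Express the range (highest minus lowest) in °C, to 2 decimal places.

5.28 °C

site B: 255.9 K = -17.250 °C.
site C: 6.4 °F = -14.222 °C.
Spread: (-14.222) − (-19.500) = 5.278 °C.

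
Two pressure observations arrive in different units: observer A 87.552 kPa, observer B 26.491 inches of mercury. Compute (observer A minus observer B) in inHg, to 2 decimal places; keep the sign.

-0.64 inHg

observer A: 87.552 kPa = 25.8541 inHg.
Difference: 25.8541 − 26.4910 = -0.64 inHg.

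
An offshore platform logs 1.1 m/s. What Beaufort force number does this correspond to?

1.1 m/s lies in the Beaufort 1 band (light air, 0.3–1.5 m/s).

Beaufort force 1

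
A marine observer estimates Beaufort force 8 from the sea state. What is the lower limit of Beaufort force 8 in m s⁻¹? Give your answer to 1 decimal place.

Beaufort 8 (gale) spans 17.2–20.7 m/s.

17.2 m/s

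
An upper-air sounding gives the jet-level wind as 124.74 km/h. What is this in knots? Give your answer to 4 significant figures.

67.35 kt

1 km/h = 0.539957 kt, so 124.74 × 0.539957 = 67.35 kt.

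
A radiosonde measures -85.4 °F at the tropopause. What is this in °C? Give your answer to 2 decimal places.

-65.22 °C

°C = (°F − 32) × 5/9 = (-85.4 − 32) / 1.8 = -65.22 °C.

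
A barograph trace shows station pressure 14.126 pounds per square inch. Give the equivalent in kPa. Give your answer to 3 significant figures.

1 psi = 6.89476 kPa, so 14.126 × 6.89476 = 97.4 kPa.

97.4 kPa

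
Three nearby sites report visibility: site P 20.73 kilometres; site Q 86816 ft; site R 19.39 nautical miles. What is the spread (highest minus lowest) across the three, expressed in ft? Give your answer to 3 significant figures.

49800 ft

site P: 20.73 km = 68011.81 ft.
site R: 19.39 nmi = 117815.88 ft.
Spread: 117815.88 − 68011.81 = 49800 ft.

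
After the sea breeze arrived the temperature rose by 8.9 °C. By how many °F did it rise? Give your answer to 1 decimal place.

16.0 °F

Converting a difference, only the 9/5 scale factor applies: Δ°F = 8.9 × 1.8 = 16.0 °F.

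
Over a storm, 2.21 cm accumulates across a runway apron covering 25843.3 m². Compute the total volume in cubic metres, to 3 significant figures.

Depth: 2.21 cm × 10 = 22.1 mm.
1 mm over 1 m² is 1 L, so volume = 22.1 × 25843.3 = 571136.93 L = 571 m³.

571 cubic metres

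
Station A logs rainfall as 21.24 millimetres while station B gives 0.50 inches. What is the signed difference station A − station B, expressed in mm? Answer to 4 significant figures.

8.540 mm

station B: 0.50 in = 12.70000 mm.
Difference: 21.24000 − 12.70000 = 8.540 mm.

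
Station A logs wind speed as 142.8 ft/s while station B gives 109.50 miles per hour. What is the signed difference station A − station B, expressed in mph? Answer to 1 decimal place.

-12.1 mph

station A: 142.8 ft/s = 97.364 mph.
Difference: 97.364 − 109.500 = -12.1 mph.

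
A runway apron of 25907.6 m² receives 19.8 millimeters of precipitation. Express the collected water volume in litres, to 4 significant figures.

1 mm over 1 m² is 1 L, so volume = 19.8 × 25907.6 = 512970.48 L ≈ 513000 L.

513000 litres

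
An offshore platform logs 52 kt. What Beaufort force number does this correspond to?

52 kt lies in the Beaufort 10 band (storm, 48–55 kt).

Beaufort force 10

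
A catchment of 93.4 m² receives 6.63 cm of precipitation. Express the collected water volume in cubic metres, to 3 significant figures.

6.19 cubic metres

Depth: 6.63 cm × 10 = 66.3 mm.
1 mm over 1 m² is 1 L, so volume = 66.3 × 93.4 = 6192.42 L = 6.19 m³.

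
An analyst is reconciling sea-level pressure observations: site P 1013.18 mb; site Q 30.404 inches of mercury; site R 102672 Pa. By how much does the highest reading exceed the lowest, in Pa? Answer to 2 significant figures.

site P: 1013.18 mb = 101318.00 Pa.
site Q: 30.404 inHg = 102959.77 Pa.
Spread: 102959.77 − 101318.00 = 1600 Pa.

1600 Pa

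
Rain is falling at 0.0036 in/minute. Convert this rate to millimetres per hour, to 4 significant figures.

5.486 mm/hour

0.0036 in/minute × 25.4 mm/in × 60 minute/hour = 5.486 mm/hour.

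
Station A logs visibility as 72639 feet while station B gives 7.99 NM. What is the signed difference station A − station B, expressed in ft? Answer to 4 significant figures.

24090 ft

station B: 7.99 nmi = 48548.16 ft.
Difference: 72639.00 − 48548.16 = 24090 ft.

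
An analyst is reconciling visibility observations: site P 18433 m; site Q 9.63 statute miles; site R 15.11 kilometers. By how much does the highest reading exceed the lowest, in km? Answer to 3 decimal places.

3.323 km

site P: 18433 m = 18.43300 km.
site Q: 9.63 SM = 15.49798 km.
Spread: 18.43300 − 15.11000 = 3.323 km.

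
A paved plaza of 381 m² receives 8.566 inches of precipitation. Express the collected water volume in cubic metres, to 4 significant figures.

Depth: 8.566 in × 25.4 = 217.5764 mm.
1 mm over 1 m² is 1 L, so volume = 217.5764 × 381 = 82896.608 L = 82.90 m³.

82.90 cubic metres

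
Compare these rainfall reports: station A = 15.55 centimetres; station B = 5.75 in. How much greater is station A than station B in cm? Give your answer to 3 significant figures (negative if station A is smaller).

0.945 cm

station B: 5.75 in = 14.60500 cm.
Difference: 15.55000 − 14.60500 = 0.945 cm.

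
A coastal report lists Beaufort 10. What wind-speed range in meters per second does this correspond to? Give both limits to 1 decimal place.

24.5 to 28.4 m/s

Beaufort 10 (storm) spans 24.5–28.4 m/s.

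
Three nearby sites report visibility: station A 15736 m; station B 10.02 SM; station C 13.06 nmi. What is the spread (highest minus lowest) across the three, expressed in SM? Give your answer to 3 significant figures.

5.25 SM

station A: 15736 m = 9.7779 SM.
station C: 13.06 nmi = 15.0292 SM.
Spread: 15.0292 − 9.7779 = 5.25 SM.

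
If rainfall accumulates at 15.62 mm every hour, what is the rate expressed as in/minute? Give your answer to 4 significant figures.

0.01025 in/minute

15.62 mm/hour × 0.0393701 in/mm × 0.0166667 hour/minute = 0.01025 in/minute.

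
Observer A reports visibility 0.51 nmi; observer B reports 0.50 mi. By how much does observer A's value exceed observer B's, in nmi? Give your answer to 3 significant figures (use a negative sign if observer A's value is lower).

observer B: 0.50 SM = 0.434488 nmi.
Difference: 0.510000 − 0.434488 = 0.0755 nmi.

0.0755 nmi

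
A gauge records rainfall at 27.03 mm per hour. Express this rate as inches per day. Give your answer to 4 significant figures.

25.54 in/day

27.03 mm/hour × 0.0393701 in/mm × 24 hour/day = 25.54 in/day.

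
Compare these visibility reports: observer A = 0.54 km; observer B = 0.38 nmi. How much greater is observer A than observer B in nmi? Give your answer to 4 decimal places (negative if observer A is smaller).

observer A: 0.54 km = 0.291577 nmi.
Difference: 0.291577 − 0.380000 = -0.0884 nmi.

-0.0884 nmi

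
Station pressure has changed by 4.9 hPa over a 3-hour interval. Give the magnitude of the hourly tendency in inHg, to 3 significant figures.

4.9 hPa / 3 h × 0.02953 inHg/hPa = 0.0482 inHg/h.

0.0482 inHg per hour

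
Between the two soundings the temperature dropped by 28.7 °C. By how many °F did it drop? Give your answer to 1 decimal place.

Converting a difference, only the 9/5 scale factor applies: Δ°F = 28.7 × 1.8 = 51.7 °F.

51.7 °F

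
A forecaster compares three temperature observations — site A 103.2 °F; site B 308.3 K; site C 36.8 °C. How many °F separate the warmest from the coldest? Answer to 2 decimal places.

site A: 103.2 °F = 39.556 °C.
site B: 308.3 K = 35.150 °C.
Spread: 39.556 − 35.150 = 4.406 °C = 7.93 °F.

7.93 °F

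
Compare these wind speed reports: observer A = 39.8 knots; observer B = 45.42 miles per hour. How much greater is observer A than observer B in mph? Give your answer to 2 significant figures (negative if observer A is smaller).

observer A: 39.8 kt = 45.8010 mph.
Difference: 45.8010 − 45.4200 = 0.38 mph.

0.38 mph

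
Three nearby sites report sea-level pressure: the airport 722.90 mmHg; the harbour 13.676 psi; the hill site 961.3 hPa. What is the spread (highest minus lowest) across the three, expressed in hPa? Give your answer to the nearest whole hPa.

the airport: 722.90 mmHg = 963.79 hPa.
the harbour: 13.676 psi = 942.93 hPa.
Spread: 963.79 − 942.93 = 21 hPa.

21 hPa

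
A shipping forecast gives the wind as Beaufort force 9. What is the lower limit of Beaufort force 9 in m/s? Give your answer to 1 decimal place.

20.8 m/s

Beaufort 9 (strong gale) spans 20.8–24.4 m/s.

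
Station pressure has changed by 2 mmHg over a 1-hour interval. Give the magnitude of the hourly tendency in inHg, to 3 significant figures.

0.0787 inHg per hour

2 mmHg / 1 h × 0.0393701 inHg/mmHg = 0.0787 inHg/h.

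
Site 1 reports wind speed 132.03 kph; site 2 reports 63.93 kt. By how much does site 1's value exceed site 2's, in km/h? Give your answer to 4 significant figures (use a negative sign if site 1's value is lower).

site 2: 63.93 kt = 118.3984 km/h.
Difference: 132.0300 − 118.3984 = 13.63 km/h.

13.63 km/h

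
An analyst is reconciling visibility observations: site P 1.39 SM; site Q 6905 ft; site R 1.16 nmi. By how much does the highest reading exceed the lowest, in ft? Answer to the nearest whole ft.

site P: 1.39 SM = 7339.20 ft.
site R: 1.16 nmi = 7048.29 ft.
Spread: 7339.20 − 6905.00 = 434 ft.

434 ft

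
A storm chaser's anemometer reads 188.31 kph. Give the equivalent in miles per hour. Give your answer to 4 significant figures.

117.0 mph

1 km/h = 0.621371 mph, so 188.31 × 0.621371 = 117.0 mph.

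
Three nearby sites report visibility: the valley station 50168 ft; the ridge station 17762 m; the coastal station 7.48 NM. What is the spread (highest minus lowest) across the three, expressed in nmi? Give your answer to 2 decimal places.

2.11 nmi

the valley station: 50168 ft = 8.2566 nmi.
the ridge station: 17762 m = 9.5907 nmi.
Spread: 9.5907 − 7.4800 = 2.11 nmi.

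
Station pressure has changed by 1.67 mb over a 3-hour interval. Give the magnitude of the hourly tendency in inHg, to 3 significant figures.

1.67 mb / 3 h × 0.02953 inHg/mb = 0.0164 inHg/h.

0.0164 inHg per hour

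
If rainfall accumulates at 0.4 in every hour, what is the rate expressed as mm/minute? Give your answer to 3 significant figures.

0.4 in/hour × 25.4 mm/in × 0.0166667 hour/minute = 0.169 mm/minute.

0.169 mm/minute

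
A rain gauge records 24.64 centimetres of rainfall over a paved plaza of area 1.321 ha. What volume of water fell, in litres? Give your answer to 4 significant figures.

Depth: 24.64 cm × 10 = 246.4 mm.
Area: 1.321 ha = 13210 m².
1 mm over 1 m² is 1 L, so volume = 246.4 × 13210 = 3254944 L ≈ 3255000 L.

3255000 litres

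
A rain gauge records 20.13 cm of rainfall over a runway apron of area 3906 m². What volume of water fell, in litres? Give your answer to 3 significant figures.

Depth: 20.13 cm × 10 = 201.3 mm.
1 mm over 1 m² is 1 L, so volume = 201.3 × 3906 = 786277.8 L ≈ 786000 L.

786000 litres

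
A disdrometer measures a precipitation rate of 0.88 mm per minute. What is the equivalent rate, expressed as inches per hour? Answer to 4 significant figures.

0.88 mm/minute × 0.0393701 in/mm × 60 minute/hour = 2.079 in/hour.

2.079 in/hour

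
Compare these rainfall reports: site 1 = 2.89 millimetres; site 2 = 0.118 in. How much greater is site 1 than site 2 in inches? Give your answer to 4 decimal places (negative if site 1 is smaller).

site 1: 2.89 mm = 0.113780 in.
Difference: 0.113780 − 0.118000 = -0.0042 in.

-0.0042 in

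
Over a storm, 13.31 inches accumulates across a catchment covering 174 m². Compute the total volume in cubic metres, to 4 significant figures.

58.82 cubic metres

Depth: 13.31 in × 25.4 = 338.074 mm.
1 mm over 1 m² is 1 L, so volume = 338.074 × 174 = 58824.876 L = 58.82 m³.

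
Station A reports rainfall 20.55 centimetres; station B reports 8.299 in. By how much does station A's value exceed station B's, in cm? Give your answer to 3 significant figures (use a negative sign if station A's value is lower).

-0.529 cm

station B: 8.299 in = 21.07946 cm.
Difference: 20.55000 − 21.07946 = -0.529 cm.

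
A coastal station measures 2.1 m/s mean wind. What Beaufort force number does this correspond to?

Beaufort force 2

2.1 m/s lies in the Beaufort 2 band (light breeze, 1.6–3.3 m/s).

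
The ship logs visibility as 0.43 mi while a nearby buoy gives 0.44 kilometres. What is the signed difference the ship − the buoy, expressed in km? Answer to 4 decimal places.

the ship: 0.43 SM = 0.692018 km.
Difference: 0.692018 − 0.440000 = 0.2520 km.

0.2520 km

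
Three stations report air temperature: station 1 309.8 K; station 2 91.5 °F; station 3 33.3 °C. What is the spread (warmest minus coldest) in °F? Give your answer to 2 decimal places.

6.47 °F

station 1: 309.8 K = 36.650 °C.
station 2: 91.5 °F = 33.056 °C.
Spread: 36.650 − 33.056 = 3.594 °C = 6.47 °F.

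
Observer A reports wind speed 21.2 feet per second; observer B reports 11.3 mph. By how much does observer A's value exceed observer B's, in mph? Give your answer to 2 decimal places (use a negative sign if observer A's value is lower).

observer A: 21.2 ft/s = 14.4545 mph.
Difference: 14.4545 − 11.3000 = 3.15 mph.

3.15 mph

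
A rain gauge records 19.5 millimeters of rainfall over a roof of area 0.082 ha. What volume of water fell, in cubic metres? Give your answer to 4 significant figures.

Area: 0.082 ha = 820 m².
1 mm over 1 m² is 1 L, so volume = 19.5 × 820 = 15990 L = 15.99 m³.

15.99 cubic metres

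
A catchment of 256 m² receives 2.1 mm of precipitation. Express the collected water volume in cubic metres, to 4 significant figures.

0.5376 cubic metres

1 mm over 1 m² is 1 L, so volume = 2.1 × 256 = 537.6 L = 0.5376 m³.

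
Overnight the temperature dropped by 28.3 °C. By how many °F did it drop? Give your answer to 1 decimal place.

50.9 °F

Converting a difference, only the 9/5 scale factor applies: Δ°F = 28.3 × 1.8 = 50.9 °F.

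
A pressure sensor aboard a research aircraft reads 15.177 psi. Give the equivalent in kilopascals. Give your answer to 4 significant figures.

1 psi = 6.89476 kPa, so 15.177 × 6.89476 = 104.6 kPa.

104.6 kPa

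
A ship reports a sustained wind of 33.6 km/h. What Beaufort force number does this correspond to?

33.6 km/h = 9.3 m/s, which is Beaufort 5 (fresh breeze, 8.0–10.7 m/s).

Beaufort force 5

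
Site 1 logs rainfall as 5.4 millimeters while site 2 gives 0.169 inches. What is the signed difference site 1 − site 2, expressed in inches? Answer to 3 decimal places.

site 1: 5.4 mm = 0.21260 in.
Difference: 0.21260 − 0.16900 = 0.044 in.

0.044 in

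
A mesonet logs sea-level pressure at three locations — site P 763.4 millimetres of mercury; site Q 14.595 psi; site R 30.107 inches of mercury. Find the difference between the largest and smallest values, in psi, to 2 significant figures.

0.19 psi

site P: 763.4 mmHg = 14.7617 psi.
site R: 30.107 inHg = 14.7872 psi.
Spread: 14.7872 − 14.5950 = 0.19 psi.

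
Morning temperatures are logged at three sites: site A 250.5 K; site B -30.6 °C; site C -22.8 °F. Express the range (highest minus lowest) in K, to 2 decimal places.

site A: 250.5 K = -22.650 °C.
site C: -22.8 °F = -30.444 °C.
Spread: (-22.650) − (-30.600) = 7.950 °C.

7.95 K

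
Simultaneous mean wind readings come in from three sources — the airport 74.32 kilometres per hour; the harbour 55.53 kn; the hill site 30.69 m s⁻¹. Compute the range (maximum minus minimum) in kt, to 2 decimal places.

19.53 kt

the airport: 74.32 km/h = 40.1296 kt.
the hill site: 30.69 m/s = 59.6566 kt.
Spread: 59.6566 − 40.1296 = 19.53 kt.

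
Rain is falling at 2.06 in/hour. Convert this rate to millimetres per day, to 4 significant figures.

2.06 in/hour × 25.4 mm/in × 24 hour/day = 1256 mm/day.

1256 mm/day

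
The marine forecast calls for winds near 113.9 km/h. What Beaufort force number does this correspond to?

Beaufort force 11

113.9 km/h = 31.6 m/s, which is Beaufort 11 (violent storm, 28.5–32.6 m/s).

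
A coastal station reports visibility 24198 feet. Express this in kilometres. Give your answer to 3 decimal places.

1 ft = 0.0003048 km, so 24198 × 0.0003048 = 7.376 km.

7.376 km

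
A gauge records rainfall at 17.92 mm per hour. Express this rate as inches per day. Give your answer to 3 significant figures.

17.92 mm/hour × 0.0393701 in/mm × 24 hour/day = 16.9 in/day.

16.9 in/day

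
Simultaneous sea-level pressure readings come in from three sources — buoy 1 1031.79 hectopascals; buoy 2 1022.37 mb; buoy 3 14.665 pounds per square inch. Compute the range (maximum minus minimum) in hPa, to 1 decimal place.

buoy 2: 1022.37 mb = 1022.370 hPa.
buoy 3: 14.665 psi = 1011.116 hPa.
Spread: 1031.790 − 1011.116 = 20.7 hPa.

20.7 hPa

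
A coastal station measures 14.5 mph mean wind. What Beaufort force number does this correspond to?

Beaufort force 4

14.5 mph = 6.5 m/s, which is Beaufort 4 (moderate breeze, 5.5–7.9 m/s).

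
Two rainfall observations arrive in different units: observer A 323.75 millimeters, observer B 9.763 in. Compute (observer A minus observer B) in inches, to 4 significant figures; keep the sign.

observer A: 323.75 mm = 12.74606 in.
Difference: 12.74606 − 9.76300 = 2.983 in.

2.983 in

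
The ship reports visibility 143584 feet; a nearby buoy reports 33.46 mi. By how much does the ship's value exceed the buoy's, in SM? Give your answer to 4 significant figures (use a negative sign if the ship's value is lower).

-6.266 SM

the ship: 143584 ft = 27.19394 SM.
Difference: 27.19394 − 33.46000 = -6.266 SM.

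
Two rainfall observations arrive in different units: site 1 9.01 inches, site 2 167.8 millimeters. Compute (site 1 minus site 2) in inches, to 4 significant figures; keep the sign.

site 2: 167.8 mm = 6.60630 in.
Difference: 9.01000 − 6.60630 = 2.404 in.

2.404 in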